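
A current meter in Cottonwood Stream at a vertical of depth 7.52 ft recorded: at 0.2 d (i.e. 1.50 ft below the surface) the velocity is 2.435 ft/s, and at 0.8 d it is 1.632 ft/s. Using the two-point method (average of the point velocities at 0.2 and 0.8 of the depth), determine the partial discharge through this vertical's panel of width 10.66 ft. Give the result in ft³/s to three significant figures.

163 ft³/s

v̄ = (2.435 + 1.632) / 2 = 2.034 ft/s
q = v̄ × d × w = 2.034 × 7.52 × 10.66 = 163.0 ft³/s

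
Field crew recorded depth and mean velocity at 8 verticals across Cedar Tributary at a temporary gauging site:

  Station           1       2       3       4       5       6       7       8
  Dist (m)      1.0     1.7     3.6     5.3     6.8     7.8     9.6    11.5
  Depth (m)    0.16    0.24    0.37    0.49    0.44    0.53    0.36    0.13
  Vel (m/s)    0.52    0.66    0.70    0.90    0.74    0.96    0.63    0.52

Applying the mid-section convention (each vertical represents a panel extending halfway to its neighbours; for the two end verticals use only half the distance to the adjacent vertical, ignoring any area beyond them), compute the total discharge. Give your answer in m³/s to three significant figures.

w_1 = (1.7 − 1.0)/2 = 0.35 m; q_1 = 0.52 × 0.16 × 0.35 = 0.02912 m³/s
w_2 = (3.6 − 1.0)/2 = 1.3 m; q_2 = 0.66 × 0.24 × 1.3 = 0.2059 m³/s
w_3 = (5.3 − 1.7)/2 = 1.8 m; q_3 = 0.70 × 0.37 × 1.8 = 0.4662 m³/s
w_4 = (6.8 − 3.6)/2 = 1.6 m; q_4 = 0.90 × 0.49 × 1.6 = 0.7056 m³/s
w_5 = (7.8 − 5.3)/2 = 1.25 m; q_5 = 0.74 × 0.44 × 1.25 = 0.4070 m³/s
w_6 = (9.6 − 6.8)/2 = 1.4 m; q_6 = 0.96 × 0.53 × 1.4 = 0.7123 m³/s
w_7 = (11.5 − 7.8)/2 = 1.85 m; q_7 = 0.63 × 0.36 × 1.85 = 0.4196 m³/s
w_8 = (11.5 − 9.6)/2 = 0.95 m; q_8 = 0.52 × 0.13 × 0.95 = 0.06422 m³/s
Q = Σ qᵢ = 3.010 m³/s

3.01 m³/s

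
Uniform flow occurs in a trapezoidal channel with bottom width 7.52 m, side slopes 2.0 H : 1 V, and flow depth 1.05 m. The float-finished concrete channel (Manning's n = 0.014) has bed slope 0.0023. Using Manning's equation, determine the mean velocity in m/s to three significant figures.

A = (b + z·y)·y = (7.52 + 2.0×1.05)×1.05 = 10.10 m²
P = b + 2y√(1+z²) = 7.52 + 2×1.05×√(1+2.0²) = 12.22 m
R = A/P = 10.10/12.22 = 0.8269 m
Q = (1/n)·A·R^(2/3)·S^(1/2) = (1/0.014) × 10.10 × 0.8269^(2/3) × 0.0023^(1/2) = 30.48 m³/s
V = Q/A = 30.48/10.10 = 3.018 m/s

3.02 m/s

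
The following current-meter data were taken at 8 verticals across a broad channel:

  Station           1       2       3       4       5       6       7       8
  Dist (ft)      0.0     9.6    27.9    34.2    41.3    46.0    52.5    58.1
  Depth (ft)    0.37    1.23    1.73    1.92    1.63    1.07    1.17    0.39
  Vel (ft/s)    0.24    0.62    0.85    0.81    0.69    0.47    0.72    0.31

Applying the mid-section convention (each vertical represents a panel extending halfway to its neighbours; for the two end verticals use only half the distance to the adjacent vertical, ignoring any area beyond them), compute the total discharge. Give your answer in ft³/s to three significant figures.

w_1 = (9.6 − 0.0)/2 = 4.8 ft; q_1 = 0.24 × 0.37 × 4.8 = 0.4262 ft³/s
w_2 = (27.9 − 0.0)/2 = 13.95 ft; q_2 = 0.62 × 1.23 × 13.95 = 10.64 ft³/s
w_3 = (34.2 − 9.6)/2 = 12.3 ft; q_3 = 0.85 × 1.73 × 12.3 = 18.09 ft³/s
w_4 = (41.3 − 27.9)/2 = 6.7 ft; q_4 = 0.81 × 1.92 × 6.7 = 10.42 ft³/s
w_5 = (46.0 − 34.2)/2 = 5.9 ft; q_5 = 0.69 × 1.63 × 5.9 = 6.636 ft³/s
w_6 = (52.5 − 41.3)/2 = 5.6 ft; q_6 = 0.47 × 1.07 × 5.6 = 2.816 ft³/s
w_7 = (58.1 − 46.0)/2 = 6.05 ft; q_7 = 0.72 × 1.17 × 6.05 = 5.097 ft³/s
w_8 = (58.1 − 52.5)/2 = 2.8 ft; q_8 = 0.31 × 0.39 × 2.8 = 0.3385 ft³/s
Q = Σ qᵢ = 54.46 ft³/s

54.5 ft³/s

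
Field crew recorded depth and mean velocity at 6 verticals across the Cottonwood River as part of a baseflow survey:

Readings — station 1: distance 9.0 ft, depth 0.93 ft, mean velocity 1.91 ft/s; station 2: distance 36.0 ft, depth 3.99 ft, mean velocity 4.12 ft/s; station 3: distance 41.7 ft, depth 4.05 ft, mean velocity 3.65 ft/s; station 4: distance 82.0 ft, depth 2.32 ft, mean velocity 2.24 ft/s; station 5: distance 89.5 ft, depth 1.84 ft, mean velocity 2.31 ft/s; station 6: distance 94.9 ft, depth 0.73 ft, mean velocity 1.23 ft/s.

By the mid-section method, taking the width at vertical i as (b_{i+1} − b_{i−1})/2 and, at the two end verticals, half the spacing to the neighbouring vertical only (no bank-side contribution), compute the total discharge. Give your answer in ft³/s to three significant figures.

w_1 = (36.0 − 9.0)/2 = 13.5 ft; q_1 = 1.91 × 0.93 × 13.5 = 23.98 ft³/s
w_2 = (41.7 − 9.0)/2 = 16.35 ft; q_2 = 4.12 × 3.99 × 16.35 = 268.8 ft³/s
w_3 = (82.0 − 36.0)/2 = 23 ft; q_3 = 3.65 × 4.05 × 23 = 340.0 ft³/s
w_4 = (89.5 − 41.7)/2 = 23.9 ft; q_4 = 2.24 × 2.32 × 23.9 = 124.2 ft³/s
w_5 = (94.9 − 82.0)/2 = 6.45 ft; q_5 = 2.31 × 1.84 × 6.45 = 27.42 ft³/s
w_6 = (94.9 − 89.5)/2 = 2.7 ft; q_6 = 1.23 × 0.73 × 2.7 = 2.424 ft³/s
Q = Σ qᵢ = 786.8 ft³/s

787 ft³/s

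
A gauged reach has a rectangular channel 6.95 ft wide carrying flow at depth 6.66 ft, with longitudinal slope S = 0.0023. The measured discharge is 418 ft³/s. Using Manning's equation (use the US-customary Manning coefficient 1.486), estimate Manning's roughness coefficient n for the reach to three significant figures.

0.0137

A = b·y = 6.95 × 6.66 = 46.29 ft²
P = b + 2y = 6.95 + 2×6.66 = 20.27 ft
R = A/P = 46.29/20.27 = 2.284 ft
n = (1.486/Q)·A·R^(2/3)·S^(1/2) = (1.486/418) × 46.29 × 1.734 × 0.04796 = 0.01368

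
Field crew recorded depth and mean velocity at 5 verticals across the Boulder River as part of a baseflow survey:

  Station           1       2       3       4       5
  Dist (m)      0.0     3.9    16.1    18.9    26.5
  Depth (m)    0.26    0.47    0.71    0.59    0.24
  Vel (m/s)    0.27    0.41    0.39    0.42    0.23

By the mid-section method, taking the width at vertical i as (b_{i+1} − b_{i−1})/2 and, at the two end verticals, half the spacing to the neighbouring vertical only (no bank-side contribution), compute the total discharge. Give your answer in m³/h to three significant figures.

18900 m³/h

w_1 = (3.9 − 0.0)/2 = 1.95 m; q_1 = 0.27 × 0.26 × 1.95 = 0.1369 m³/s
w_2 = (16.1 − 0.0)/2 = 8.05 m; q_2 = 0.41 × 0.47 × 8.05 = 1.551 m³/s
w_3 = (18.9 − 3.9)/2 = 7.5 m; q_3 = 0.39 × 0.71 × 7.5 = 2.077 m³/s
w_4 = (26.5 − 16.1)/2 = 5.2 m; q_4 = 0.42 × 0.59 × 5.2 = 1.289 m³/s
w_5 = (26.5 − 18.9)/2 = 3.8 m; q_5 = 0.23 × 0.24 × 3.8 = 0.2098 m³/s
Q = Σ qᵢ = 5.263 m³/s
= 5.263 × 3600 = 18950 m³/h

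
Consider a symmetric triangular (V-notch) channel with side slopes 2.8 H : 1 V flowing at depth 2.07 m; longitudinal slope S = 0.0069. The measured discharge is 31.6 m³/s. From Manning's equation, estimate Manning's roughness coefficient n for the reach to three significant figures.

A = z·y² = 2.8×2.07² = 12.00 m²
P = 2y√(1+z²) = 2×2.07×√(1+2.8²) = 12.31 m
R = A/P = 12.00/12.31 = 0.9747 m
n = (1/Q)·A·R^(2/3)·S^(1/2) = (1/31.6) × 12.00 × 0.9831 × 0.08307 = 0.03100

0.0310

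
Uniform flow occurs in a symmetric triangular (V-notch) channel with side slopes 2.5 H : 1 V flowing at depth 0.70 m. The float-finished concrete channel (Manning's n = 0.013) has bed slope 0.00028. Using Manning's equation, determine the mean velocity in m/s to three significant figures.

A = z·y² = 2.5×0.70² = 1.225 m²
P = 2y√(1+z²) = 2×0.70×√(1+2.5²) = 3.770 m
R = A/P = 1.225/3.770 = 0.3250 m
Q = (1/n)·A·R^(2/3)·S^(1/2) = (1/0.013) × 1.225 × 0.3250^(2/3) × 0.00028^(1/2) = 0.7453 m³/s
V = Q/A = 0.7453/1.225 = 0.6084 m/s

0.608 m/s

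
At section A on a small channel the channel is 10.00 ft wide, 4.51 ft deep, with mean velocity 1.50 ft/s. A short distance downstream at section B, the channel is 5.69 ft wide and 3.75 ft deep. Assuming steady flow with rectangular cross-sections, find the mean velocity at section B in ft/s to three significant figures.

Q = A₁V₁ = (10.00×4.51) × 1.50 = 67.65 ft³/s
A₂ = 5.69 × 3.75 = 21.34 ft²
V₂ = Q/A₂ = 67.65/21.34 = 3.170 ft/s

3.17 ft/s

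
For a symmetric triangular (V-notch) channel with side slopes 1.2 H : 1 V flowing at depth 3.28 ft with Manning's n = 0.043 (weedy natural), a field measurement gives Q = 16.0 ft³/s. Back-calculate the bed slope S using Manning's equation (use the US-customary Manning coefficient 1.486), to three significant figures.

A = z·y² = 1.2×3.28² = 12.91 ft²
P = 2y√(1+z²) = 2×3.28×√(1+1.2²) = 10.25 ft
R = A/P = 12.91/10.25 = 1.260 ft
S = (Q·n / (1.486·A·R^(2/3)))² = (16.0×0.043 / (1.486×12.91×1.167))² = 0.0009452

0.000945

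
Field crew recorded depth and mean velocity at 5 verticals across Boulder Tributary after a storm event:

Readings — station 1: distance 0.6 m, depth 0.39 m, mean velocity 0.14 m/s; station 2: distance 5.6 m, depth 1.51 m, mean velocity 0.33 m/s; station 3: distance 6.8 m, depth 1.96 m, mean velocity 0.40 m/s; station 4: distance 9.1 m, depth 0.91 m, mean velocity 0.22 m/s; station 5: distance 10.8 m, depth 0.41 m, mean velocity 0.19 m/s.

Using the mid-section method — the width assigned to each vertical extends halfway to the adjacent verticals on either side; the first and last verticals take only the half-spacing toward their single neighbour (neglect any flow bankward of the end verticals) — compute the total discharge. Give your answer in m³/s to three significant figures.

w_1 = (5.6 − 0.6)/2 = 2.5 m; q_1 = 0.14 × 0.39 × 2.5 = 0.1365 m³/s
w_2 = (6.8 − 0.6)/2 = 3.1 m; q_2 = 0.33 × 1.51 × 3.1 = 1.545 m³/s
w_3 = (9.1 − 5.6)/2 = 1.75 m; q_3 = 0.40 × 1.96 × 1.75 = 1.372 m³/s
w_4 = (10.8 − 6.8)/2 = 2 m; q_4 = 0.22 × 0.91 × 2 = 0.4004 m³/s
w_5 = (10.8 − 9.1)/2 = 0.85 m; q_5 = 0.19 × 0.41 × 0.85 = 0.06622 m³/s
Q = Σ qᵢ = 3.520 m³/s

3.52 m³/s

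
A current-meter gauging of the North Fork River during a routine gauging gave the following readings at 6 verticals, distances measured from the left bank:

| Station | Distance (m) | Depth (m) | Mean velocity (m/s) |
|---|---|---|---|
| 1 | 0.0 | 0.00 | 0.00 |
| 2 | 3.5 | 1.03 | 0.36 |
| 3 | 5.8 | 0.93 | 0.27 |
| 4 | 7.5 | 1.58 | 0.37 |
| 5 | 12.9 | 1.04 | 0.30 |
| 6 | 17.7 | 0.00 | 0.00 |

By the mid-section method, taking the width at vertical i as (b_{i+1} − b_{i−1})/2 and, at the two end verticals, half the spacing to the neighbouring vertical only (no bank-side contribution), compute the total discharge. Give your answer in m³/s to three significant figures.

5.24 m³/s

w_2 = (5.8 − 0.0)/2 = 2.9 m; q_2 = 0.36 × 1.03 × 2.9 = 1.075 m³/s
w_3 = (7.5 − 3.5)/2 = 2 m; q_3 = 0.27 × 0.93 × 2 = 0.5022 m³/s
w_4 = (12.9 − 5.8)/2 = 3.55 m; q_4 = 0.37 × 1.58 × 3.55 = 2.075 m³/s
w_5 = (17.7 − 7.5)/2 = 5.1 m; q_5 = 0.30 × 1.04 × 5.1 = 1.591 m³/s
Stations 1, 6 contribute zero (depth or velocity is 0).
Q = Σ qᵢ = 5.244 m³/s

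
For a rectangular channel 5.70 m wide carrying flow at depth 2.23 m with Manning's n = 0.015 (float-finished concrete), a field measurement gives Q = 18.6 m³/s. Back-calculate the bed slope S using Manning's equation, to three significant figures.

A = b·y = 5.70 × 2.23 = 12.71 m²
P = b + 2y = 5.70 + 2×2.23 = 10.16 m
R = A/P = 12.71/10.16 = 1.251 m
S = (Q·n / (1·A·R^(2/3)))² = (18.6×0.015 / (1×12.71×1.161))² = 0.0003574

0.000357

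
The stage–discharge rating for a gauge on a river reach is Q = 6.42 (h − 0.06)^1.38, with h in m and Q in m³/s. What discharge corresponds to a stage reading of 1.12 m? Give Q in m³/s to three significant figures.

Q = 6.42 × (1.12 − 0.06)^1.38 = 6.42 × 1.06^1.38 = 6.958 m³/s

6.96 m³/s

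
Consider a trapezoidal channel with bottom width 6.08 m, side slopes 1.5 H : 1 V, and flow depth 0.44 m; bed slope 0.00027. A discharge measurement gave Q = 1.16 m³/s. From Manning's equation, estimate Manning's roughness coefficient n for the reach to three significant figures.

0.0223

A = (b + z·y)·y = (6.08 + 1.5×0.44)×0.44 = 2.966 m²
P = b + 2y√(1+z²) = 6.08 + 2×0.44×√(1+1.5²) = 7.666 m
R = A/P = 2.966/7.666 = 0.3868 m
n = (1/Q)·A·R^(2/3)·S^(1/2) = (1/1.16) × 2.966 × 0.5309 × 0.01643 = 0.02230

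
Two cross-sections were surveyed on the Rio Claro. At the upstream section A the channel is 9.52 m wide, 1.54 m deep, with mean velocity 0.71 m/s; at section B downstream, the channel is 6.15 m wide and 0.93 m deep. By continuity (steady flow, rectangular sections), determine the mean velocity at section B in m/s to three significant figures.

1.82 m/s

Q = A₁V₁ = (9.52×1.54) × 0.71 = 10.41 m³/s
A₂ = 6.15 × 0.93 = 5.720 m²
V₂ = Q/A₂ = 10.41/5.720 = 1.820 m/s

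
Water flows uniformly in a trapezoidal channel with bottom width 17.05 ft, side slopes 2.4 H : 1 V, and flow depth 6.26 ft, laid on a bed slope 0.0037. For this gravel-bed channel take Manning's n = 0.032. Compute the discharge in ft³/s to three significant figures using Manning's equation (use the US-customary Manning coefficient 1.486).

1440 ft³/s

A = (b + z·y)·y = (17.05 + 2.4×6.26)×6.26 = 200.8 ft²
P = b + 2y√(1+z²) = 17.05 + 2×6.26×√(1+2.4²) = 49.60 ft
R = A/P = 200.8/49.60 = 4.048 ft
Q = (1.486/n)·A·R^(2/3)·S^(1/2) = (1.486/0.032) × 200.8 × 4.048^(2/3) × 0.0037^(1/2) = 1441 ft³/s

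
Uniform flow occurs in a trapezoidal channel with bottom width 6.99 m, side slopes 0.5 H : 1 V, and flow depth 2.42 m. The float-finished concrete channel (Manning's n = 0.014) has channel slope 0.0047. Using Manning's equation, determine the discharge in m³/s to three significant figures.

A = (b + z·y)·y = (6.99 + 0.5×2.42)×2.42 = 19.84 m²
P = b + 2y√(1+z²) = 6.99 + 2×2.42×√(1+0.5²) = 12.40 m
R = A/P = 19.84/12.40 = 1.600 m
Q = (1/n)·A·R^(2/3)·S^(1/2) = (1/0.014) × 19.84 × 1.600^(2/3) × 0.0047^(1/2) = 132.9 m³/s

133 m³/s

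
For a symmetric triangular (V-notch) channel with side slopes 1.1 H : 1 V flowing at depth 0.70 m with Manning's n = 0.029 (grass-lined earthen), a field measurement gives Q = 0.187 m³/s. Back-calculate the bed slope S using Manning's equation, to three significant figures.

A = z·y² = 1.1×0.70² = 0.5390 m²
P = 2y√(1+z²) = 2×0.70×√(1+1.1²) = 2.081 m
R = A/P = 0.5390/2.081 = 0.2590 m
S = (Q·n / (1·A·R^(2/3)))² = (0.187×0.029 / (1×0.5390×0.4063))² = 0.0006132

0.000613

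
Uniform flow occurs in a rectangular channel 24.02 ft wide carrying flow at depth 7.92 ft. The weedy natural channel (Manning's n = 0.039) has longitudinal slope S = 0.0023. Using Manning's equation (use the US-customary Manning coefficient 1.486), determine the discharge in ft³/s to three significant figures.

A = b·y = 24.02 × 7.92 = 190.2 ft²
P = b + 2y = 24.02 + 2×7.92 = 39.86 ft
R = A/P = 190.2/39.86 = 4.773 ft
Q = (1.486/n)·A·R^(2/3)·S^(1/2) = (1.486/0.039) × 190.2 × 4.773^(2/3) × 0.0023^(1/2) = 985.4 ft³/s

985 ft³/s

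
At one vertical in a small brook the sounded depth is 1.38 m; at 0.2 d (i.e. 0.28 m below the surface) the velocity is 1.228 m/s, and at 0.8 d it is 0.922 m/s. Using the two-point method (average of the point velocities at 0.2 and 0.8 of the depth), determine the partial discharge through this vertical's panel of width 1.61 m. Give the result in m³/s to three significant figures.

v̄ = (1.228 + 0.922) / 2 = 1.075 m/s
q = v̄ × d × w = 1.075 × 1.38 × 1.61 = 2.388 m³/s

2.39 m³/s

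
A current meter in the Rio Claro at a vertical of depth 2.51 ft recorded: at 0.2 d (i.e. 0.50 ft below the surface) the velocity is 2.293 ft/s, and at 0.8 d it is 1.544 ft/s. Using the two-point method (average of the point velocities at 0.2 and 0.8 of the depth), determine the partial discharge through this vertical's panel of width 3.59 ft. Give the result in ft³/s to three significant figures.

v̄ = (2.293 + 1.544) / 2 = 1.919 ft/s
q = v̄ × d × w = 1.919 × 2.51 × 3.59 = 17.29 ft³/s

17.3 ft³/s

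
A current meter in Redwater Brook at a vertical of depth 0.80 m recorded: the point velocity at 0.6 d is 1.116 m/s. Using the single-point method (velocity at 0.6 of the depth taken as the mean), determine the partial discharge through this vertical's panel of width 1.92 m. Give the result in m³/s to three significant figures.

1.71 m³/s

v̄ = v₀.₆ = 1.116 m/s
q = v̄ × d × w = 1.116 × 0.80 × 1.92 = 1.714 m³/s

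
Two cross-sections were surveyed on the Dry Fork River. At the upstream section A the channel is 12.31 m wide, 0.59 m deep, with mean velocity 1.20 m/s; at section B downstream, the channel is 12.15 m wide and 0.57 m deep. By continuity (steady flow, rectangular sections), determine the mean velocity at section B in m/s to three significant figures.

Q = A₁V₁ = (12.31×0.59) × 1.20 = 8.715 m³/s
A₂ = 12.15 × 0.57 = 6.926 m²
V₂ = Q/A₂ = 8.715/6.926 = 1.258 m/s

1.26 m/s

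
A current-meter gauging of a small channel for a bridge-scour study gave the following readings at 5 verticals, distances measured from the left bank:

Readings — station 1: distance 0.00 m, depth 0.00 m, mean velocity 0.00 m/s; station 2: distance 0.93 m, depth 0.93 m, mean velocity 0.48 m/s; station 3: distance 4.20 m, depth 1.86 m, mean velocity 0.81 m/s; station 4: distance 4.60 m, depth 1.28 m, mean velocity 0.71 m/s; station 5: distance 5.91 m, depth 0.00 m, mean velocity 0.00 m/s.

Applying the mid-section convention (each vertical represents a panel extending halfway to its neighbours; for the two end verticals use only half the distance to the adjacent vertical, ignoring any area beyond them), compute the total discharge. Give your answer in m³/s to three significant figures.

4.48 m³/s

w_2 = (4.20 − 0.00)/2 = 2.1 m; q_2 = 0.48 × 0.93 × 2.1 = 0.9374 m³/s
w_3 = (4.60 − 0.93)/2 = 1.835 m; q_3 = 0.81 × 1.86 × 1.835 = 2.765 m³/s
w_4 = (5.91 − 4.20)/2 = 0.855 m; q_4 = 0.71 × 1.28 × 0.855 = 0.7770 m³/s
Stations 1, 5 contribute zero (depth or velocity is 0).
Q = Σ qᵢ = 4.479 m³/s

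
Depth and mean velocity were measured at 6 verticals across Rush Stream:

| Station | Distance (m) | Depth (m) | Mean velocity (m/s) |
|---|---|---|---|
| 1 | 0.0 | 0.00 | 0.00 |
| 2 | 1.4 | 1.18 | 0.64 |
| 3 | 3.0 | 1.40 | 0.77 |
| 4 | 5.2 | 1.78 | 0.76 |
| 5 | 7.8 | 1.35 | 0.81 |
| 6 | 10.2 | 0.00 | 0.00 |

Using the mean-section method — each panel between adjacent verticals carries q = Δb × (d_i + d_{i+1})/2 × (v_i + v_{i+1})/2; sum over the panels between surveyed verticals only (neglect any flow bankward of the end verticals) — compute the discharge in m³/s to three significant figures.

8.25 m³/s

Panel 1-2: Δb = 1.4 m, d̄ = (0.00+1.18)/2 = 0.59, v̄ = (0.00+0.64)/2 = 0.32 → q = 1.4×0.59×0.32 = 0.2643 m³/s
Panel 2-3: Δb = 1.6 m, d̄ = (1.18+1.40)/2 = 1.29, v̄ = (0.64+0.77)/2 = 0.705 → q = 1.6×1.29×0.705 = 1.455 m³/s
Panel 3-4: Δb = 2.2 m, d̄ = (1.40+1.78)/2 = 1.59, v̄ = (0.77+0.76)/2 = 0.765 → q = 2.2×1.59×0.765 = 2.676 m³/s
Panel 4-5: Δb = 2.6 m, d̄ = (1.78+1.35)/2 = 1.565, v̄ = (0.76+0.81)/2 = 0.785 → q = 2.6×1.565×0.785 = 3.194 m³/s
Panel 5-6: Δb = 2.4 m, d̄ = (1.35+0.00)/2 = 0.675, v̄ = (0.81+0.00)/2 = 0.405 → q = 2.4×0.675×0.405 = 0.6561 m³/s
Q = Σ q = 8.246 m³/s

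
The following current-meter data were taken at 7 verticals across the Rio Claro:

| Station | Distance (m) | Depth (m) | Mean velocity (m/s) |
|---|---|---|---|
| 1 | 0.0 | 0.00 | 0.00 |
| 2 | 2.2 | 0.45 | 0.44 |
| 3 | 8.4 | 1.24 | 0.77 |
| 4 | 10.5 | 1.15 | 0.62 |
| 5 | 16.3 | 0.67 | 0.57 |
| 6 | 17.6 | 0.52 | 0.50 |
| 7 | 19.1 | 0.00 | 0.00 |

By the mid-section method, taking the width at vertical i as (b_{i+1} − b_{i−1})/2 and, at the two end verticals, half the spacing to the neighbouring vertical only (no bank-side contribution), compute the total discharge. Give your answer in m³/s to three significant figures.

9.33 m³/s

w_2 = (8.4 − 0.0)/2 = 4.2 m; q_2 = 0.44 × 0.45 × 4.2 = 0.8316 m³/s
w_3 = (10.5 − 2.2)/2 = 4.15 m; q_3 = 0.77 × 1.24 × 4.15 = 3.962 m³/s
w_4 = (16.3 − 8.4)/2 = 3.95 m; q_4 = 0.62 × 1.15 × 3.95 = 2.816 m³/s
w_5 = (17.6 − 10.5)/2 = 3.55 m; q_5 = 0.57 × 0.67 × 3.55 = 1.356 m³/s
w_6 = (19.1 − 16.3)/2 = 1.4 m; q_6 = 0.50 × 0.52 × 1.4 = 0.3640 m³/s
Stations 1, 7 contribute zero (depth or velocity is 0).
Q = Σ qᵢ = 9.330 m³/s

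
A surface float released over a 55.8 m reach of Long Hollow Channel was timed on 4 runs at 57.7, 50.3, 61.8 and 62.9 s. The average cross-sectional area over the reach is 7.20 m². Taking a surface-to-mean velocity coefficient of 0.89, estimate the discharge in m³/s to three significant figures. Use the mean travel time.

t̄ = (57.7 + 50.3 + 61.8 + 62.9) / 4 = 58.175 s
v_surface = L / t̄ = 55.8 / 58.175 = 0.9592 m/s
v_mean = 0.89 × 0.9592 = 0.8537 m/s
Q = A × v_mean = 7.20 × 0.8537 = 6.146 m³/s

6.15 m³/s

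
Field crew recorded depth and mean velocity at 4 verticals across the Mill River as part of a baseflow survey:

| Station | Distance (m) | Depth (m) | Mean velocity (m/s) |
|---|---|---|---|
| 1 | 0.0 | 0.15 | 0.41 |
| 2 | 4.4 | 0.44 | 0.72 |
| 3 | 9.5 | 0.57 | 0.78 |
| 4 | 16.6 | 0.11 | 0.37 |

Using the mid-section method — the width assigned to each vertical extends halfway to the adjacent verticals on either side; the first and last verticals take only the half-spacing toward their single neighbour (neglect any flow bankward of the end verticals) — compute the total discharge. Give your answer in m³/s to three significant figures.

4.50 m³/s

w_1 = (4.4 − 0.0)/2 = 2.2 m; q_1 = 0.41 × 0.15 × 2.2 = 0.1353 m³/s
w_2 = (9.5 − 0.0)/2 = 4.75 m; q_2 = 0.72 × 0.44 × 4.75 = 1.505 m³/s
w_3 = (16.6 − 4.4)/2 = 6.1 m; q_3 = 0.78 × 0.57 × 6.1 = 2.712 m³/s
w_4 = (16.6 − 9.5)/2 = 3.55 m; q_4 = 0.37 × 0.11 × 3.55 = 0.1445 m³/s
Q = Σ qᵢ = 4.497 m³/s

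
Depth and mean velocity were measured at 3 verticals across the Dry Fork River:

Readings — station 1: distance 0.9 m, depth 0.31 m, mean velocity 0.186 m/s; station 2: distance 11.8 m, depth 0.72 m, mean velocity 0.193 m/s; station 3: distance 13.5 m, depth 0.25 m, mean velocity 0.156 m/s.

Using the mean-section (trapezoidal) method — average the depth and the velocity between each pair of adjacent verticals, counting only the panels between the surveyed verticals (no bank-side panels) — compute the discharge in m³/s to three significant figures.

1.21 m³/s

Panel 1-2: Δb = 10.9 m, d̄ = (0.31+0.72)/2 = 0.515, v̄ = (0.186+0.193)/2 = 0.1895 → q = 10.9×0.515×0.1895 = 1.064 m³/s
Panel 2-3: Δb = 1.7 m, d̄ = (0.72+0.25)/2 = 0.485, v̄ = (0.193+0.156)/2 = 0.1745 → q = 1.7×0.485×0.1745 = 0.1439 m³/s
Q = Σ q = 1.208 m³/s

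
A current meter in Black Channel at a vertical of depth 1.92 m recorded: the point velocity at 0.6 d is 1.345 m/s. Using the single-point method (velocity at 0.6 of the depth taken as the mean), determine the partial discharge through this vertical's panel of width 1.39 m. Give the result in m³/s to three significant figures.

v̄ = v₀.₆ = 1.345 m/s
q = v̄ × d × w = 1.345 × 1.92 × 1.39 = 3.590 m³/s

3.59 m³/s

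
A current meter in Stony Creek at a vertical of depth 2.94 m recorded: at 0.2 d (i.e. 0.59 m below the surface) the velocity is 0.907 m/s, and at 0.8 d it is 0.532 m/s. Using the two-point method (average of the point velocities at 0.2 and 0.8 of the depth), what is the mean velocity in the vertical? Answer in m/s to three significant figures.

0.720 m/s

v̄ = (0.907 + 0.532) / 2 = 0.7195 m/s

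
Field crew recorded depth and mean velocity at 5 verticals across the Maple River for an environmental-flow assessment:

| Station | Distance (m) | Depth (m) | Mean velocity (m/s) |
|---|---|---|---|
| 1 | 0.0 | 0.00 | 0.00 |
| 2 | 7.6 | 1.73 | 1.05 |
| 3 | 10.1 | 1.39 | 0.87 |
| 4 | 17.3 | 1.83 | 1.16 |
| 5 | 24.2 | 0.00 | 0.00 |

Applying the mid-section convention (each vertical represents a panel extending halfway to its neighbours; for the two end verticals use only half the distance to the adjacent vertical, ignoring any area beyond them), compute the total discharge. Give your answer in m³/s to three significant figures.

30.0 m³/s

w_2 = (10.1 − 0.0)/2 = 5.05 m; q_2 = 1.05 × 1.73 × 5.05 = 9.173 m³/s
w_3 = (17.3 − 7.6)/2 = 4.85 m; q_3 = 0.87 × 1.39 × 4.85 = 5.865 m³/s
w_4 = (24.2 − 10.1)/2 = 7.05 m; q_4 = 1.16 × 1.83 × 7.05 = 14.97 m³/s
Stations 1, 5 contribute zero (depth or velocity is 0).
Q = Σ qᵢ = 30.00 m³/s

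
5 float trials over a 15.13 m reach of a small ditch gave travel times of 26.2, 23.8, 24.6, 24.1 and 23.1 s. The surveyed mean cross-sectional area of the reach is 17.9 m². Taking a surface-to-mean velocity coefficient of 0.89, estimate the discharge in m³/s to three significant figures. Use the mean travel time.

t̄ = (26.2 + 23.8 + 24.6 + 24.1 + 23.1) / 5 = 24.36 s
v_surface = L / t̄ = 15.13 / 24.36 = 0.6211 m/s
v_mean = 0.89 × 0.6211 = 0.5528 m/s
Q = A × v_mean = 17.9 × 0.5528 = 9.895 m³/s

9.89 m³/s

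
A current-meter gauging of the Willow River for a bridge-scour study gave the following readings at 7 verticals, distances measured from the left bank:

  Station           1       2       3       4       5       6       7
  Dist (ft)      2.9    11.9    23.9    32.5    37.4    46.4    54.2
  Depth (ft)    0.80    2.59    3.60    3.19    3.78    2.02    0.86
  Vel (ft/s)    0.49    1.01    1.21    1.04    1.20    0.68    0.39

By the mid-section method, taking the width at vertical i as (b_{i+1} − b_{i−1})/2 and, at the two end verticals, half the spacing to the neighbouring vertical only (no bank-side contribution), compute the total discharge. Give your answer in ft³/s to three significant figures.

141 ft³/s

w_1 = (11.9 − 2.9)/2 = 4.5 ft; q_1 = 0.49 × 0.80 × 4.5 = 1.764 ft³/s
w_2 = (23.9 − 2.9)/2 = 10.5 ft; q_2 = 1.01 × 2.59 × 10.5 = 27.47 ft³/s
w_3 = (32.5 − 11.9)/2 = 10.3 ft; q_3 = 1.21 × 3.60 × 10.3 = 44.87 ft³/s
w_4 = (37.4 − 23.9)/2 = 6.75 ft; q_4 = 1.04 × 3.19 × 6.75 = 22.39 ft³/s
w_5 = (46.4 − 32.5)/2 = 6.95 ft; q_5 = 1.20 × 3.78 × 6.95 = 31.53 ft³/s
w_6 = (54.2 − 37.4)/2 = 8.4 ft; q_6 = 0.68 × 2.02 × 8.4 = 11.54 ft³/s
w_7 = (54.2 − 46.4)/2 = 3.9 ft; q_7 = 0.39 × 0.86 × 3.9 = 1.308 ft³/s
Q = Σ qᵢ = 140.9 ft³/s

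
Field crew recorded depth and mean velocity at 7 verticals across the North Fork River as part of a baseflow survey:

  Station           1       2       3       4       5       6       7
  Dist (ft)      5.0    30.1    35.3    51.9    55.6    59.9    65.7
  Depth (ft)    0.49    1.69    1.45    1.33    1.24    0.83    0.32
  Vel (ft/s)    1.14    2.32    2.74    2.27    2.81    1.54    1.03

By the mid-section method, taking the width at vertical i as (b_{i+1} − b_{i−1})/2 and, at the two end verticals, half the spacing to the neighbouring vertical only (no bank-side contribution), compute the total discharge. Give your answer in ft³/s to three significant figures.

w_1 = (30.1 − 5.0)/2 = 12.55 ft; q_1 = 1.14 × 0.49 × 12.55 = 7.010 ft³/s
w_2 = (35.3 − 5.0)/2 = 15.15 ft; q_2 = 2.32 × 1.69 × 15.15 = 59.40 ft³/s
w_3 = (51.9 − 30.1)/2 = 10.9 ft; q_3 = 2.74 × 1.45 × 10.9 = 43.31 ft³/s
w_4 = (55.6 − 35.3)/2 = 10.15 ft; q_4 = 2.27 × 1.33 × 10.15 = 30.64 ft³/s
w_5 = (59.9 − 51.9)/2 = 4 ft; q_5 = 2.81 × 1.24 × 4 = 13.94 ft³/s
w_6 = (65.7 − 55.6)/2 = 5.05 ft; q_6 = 1.54 × 0.83 × 5.05 = 6.455 ft³/s
w_7 = (65.7 − 59.9)/2 = 2.9 ft; q_7 = 1.03 × 0.32 × 2.9 = 0.9558 ft³/s
Q = Σ qᵢ = 161.7 ft³/s

162 ft³/s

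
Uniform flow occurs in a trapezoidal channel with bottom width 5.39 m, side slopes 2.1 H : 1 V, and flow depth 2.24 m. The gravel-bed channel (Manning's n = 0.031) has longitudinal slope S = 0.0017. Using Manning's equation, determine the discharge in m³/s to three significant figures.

A = (b + z·y)·y = (5.39 + 2.1×2.24)×2.24 = 22.61 m²
P = b + 2y√(1+z²) = 5.39 + 2×2.24×√(1+2.1²) = 15.81 m
R = A/P = 22.61/15.81 = 1.430 m
Q = (1/n)·A·R^(2/3)·S^(1/2) = (1/0.031) × 22.61 × 1.430^(2/3) × 0.0017^(1/2) = 38.17 m³/s

38.2 m³/s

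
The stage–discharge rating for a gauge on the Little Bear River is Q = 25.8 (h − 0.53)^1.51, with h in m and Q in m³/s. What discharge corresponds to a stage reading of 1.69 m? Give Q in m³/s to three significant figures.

32.3 m³/s

Q = 25.8 × (1.69 − 0.53)^1.51 = 25.8 × 1.16^1.51 = 32.28 m³/s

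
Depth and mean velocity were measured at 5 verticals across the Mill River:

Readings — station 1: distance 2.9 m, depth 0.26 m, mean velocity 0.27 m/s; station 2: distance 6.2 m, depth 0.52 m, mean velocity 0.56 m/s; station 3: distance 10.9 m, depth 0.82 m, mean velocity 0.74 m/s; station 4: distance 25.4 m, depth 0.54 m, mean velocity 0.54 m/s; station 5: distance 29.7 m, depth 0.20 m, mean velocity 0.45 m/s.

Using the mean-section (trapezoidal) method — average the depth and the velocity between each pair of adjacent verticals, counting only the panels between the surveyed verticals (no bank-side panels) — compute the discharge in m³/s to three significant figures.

Panel 1-2: Δb = 3.3 m, d̄ = (0.26+0.52)/2 = 0.39, v̄ = (0.27+0.56)/2 = 0.415 → q = 3.3×0.39×0.415 = 0.5341 m³/s
Panel 2-3: Δb = 4.7 m, d̄ = (0.52+0.82)/2 = 0.67, v̄ = (0.56+0.74)/2 = 0.65 → q = 4.7×0.67×0.65 = 2.047 m³/s
Panel 3-4: Δb = 14.5 m, d̄ = (0.82+0.54)/2 = 0.68, v̄ = (0.74+0.54)/2 = 0.64 → q = 14.5×0.68×0.64 = 6.310 m³/s
Panel 4-5: Δb = 4.3 m, d̄ = (0.54+0.20)/2 = 0.37, v̄ = (0.54+0.45)/2 = 0.495 → q = 4.3×0.37×0.495 = 0.7875 m³/s
Q = Σ q = 9.679 m³/s

9.68 m³/s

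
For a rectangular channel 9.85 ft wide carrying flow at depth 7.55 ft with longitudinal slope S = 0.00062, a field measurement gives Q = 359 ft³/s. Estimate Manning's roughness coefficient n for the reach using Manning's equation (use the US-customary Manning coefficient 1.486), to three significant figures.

0.0159

A = b·y = 9.85 × 7.55 = 74.37 ft²
P = b + 2y = 9.85 + 2×7.55 = 24.95 ft
R = A/P = 74.37/24.95 = 2.981 ft
n = (1.486/Q)·A·R^(2/3)·S^(1/2) = (1.486/359) × 74.37 × 2.071 × 0.02490 = 0.01587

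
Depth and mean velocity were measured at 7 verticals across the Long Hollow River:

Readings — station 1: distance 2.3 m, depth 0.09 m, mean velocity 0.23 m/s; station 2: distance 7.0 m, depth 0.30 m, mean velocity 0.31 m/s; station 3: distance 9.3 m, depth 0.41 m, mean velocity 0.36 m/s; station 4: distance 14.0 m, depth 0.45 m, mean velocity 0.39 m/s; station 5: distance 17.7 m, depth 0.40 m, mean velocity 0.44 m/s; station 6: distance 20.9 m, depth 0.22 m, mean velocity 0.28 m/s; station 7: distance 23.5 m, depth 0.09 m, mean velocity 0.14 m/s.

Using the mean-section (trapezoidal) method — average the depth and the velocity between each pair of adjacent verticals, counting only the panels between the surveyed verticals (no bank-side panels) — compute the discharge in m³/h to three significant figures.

Panel 1-2: Δb = 4.7 m, d̄ = (0.09+0.30)/2 = 0.195, v̄ = (0.23+0.31)/2 = 0.27 → q = 4.7×0.195×0.27 = 0.2475 m³/s
Panel 2-3: Δb = 2.3 m, d̄ = (0.30+0.41)/2 = 0.355, v̄ = (0.31+0.36)/2 = 0.335 → q = 2.3×0.355×0.335 = 0.2735 m³/s
Panel 3-4: Δb = 4.7 m, d̄ = (0.41+0.45)/2 = 0.43, v̄ = (0.36+0.39)/2 = 0.375 → q = 4.7×0.43×0.375 = 0.7579 m³/s
Panel 4-5: Δb = 3.7 m, d̄ = (0.45+0.40)/2 = 0.425, v̄ = (0.39+0.44)/2 = 0.415 → q = 3.7×0.425×0.415 = 0.6526 m³/s
Panel 5-6: Δb = 3.2 m, d̄ = (0.40+0.22)/2 = 0.31, v̄ = (0.44+0.28)/2 = 0.36 → q = 3.2×0.31×0.36 = 0.3571 m³/s
Panel 6-7: Δb = 2.6 m, d̄ = (0.22+0.09)/2 = 0.155, v̄ = (0.28+0.14)/2 = 0.21 → q = 2.6×0.155×0.21 = 0.08463 m³/s
Q = Σ q = 2.373 m³/s
= 2.373 × 3600 = 8544 m³/h

8540 m³/h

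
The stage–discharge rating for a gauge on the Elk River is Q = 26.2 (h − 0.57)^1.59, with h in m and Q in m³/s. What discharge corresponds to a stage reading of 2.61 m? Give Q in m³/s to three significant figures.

Q = 26.2 × (2.61 − 0.57)^1.59 = 26.2 × 2.04^1.59 = 81.40 m³/s

81.4 m³/s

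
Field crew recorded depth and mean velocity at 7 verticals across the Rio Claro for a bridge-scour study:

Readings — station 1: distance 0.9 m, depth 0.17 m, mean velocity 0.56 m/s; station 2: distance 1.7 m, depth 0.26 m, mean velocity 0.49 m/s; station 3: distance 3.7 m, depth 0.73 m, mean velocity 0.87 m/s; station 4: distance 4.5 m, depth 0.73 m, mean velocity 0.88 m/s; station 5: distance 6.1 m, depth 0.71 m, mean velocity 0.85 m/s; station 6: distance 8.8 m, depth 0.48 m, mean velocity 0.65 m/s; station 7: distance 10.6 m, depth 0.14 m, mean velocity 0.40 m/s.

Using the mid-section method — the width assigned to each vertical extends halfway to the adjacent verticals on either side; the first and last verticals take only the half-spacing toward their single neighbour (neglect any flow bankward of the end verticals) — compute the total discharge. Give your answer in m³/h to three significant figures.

w_1 = (1.7 − 0.9)/2 = 0.4 m; q_1 = 0.56 × 0.17 × 0.4 = 0.03808 m³/s
w_2 = (3.7 − 0.9)/2 = 1.4 m; q_2 = 0.49 × 0.26 × 1.4 = 0.1784 m³/s
w_3 = (4.5 − 1.7)/2 = 1.4 m; q_3 = 0.87 × 0.73 × 1.4 = 0.8891 m³/s
w_4 = (6.1 − 3.7)/2 = 1.2 m; q_4 = 0.88 × 0.73 × 1.2 = 0.7709 m³/s
w_5 = (8.8 − 4.5)/2 = 2.15 m; q_5 = 0.85 × 0.71 × 2.15 = 1.298 m³/s
w_6 = (10.6 − 6.1)/2 = 2.25 m; q_6 = 0.65 × 0.48 × 2.25 = 0.7020 m³/s
w_7 = (10.6 − 8.8)/2 = 0.9 m; q_7 = 0.40 × 0.14 × 0.9 = 0.05040 m³/s
Q = Σ qᵢ = 3.926 m³/s
= 3.926 × 3600 = 14130 m³/h

14100 m³/h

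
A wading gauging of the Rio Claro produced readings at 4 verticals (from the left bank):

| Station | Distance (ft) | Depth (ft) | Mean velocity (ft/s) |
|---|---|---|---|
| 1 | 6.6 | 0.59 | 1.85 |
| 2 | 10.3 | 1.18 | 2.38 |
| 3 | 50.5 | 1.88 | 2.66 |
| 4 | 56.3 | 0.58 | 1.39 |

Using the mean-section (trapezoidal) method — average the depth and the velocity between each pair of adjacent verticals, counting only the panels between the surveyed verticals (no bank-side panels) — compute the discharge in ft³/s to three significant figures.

176 ft³/s

Panel 1-2: Δb = 3.7 ft, d̄ = (0.59+1.18)/2 = 0.885, v̄ = (1.85+2.38)/2 = 2.115 → q = 3.7×0.885×2.115 = 6.926 ft³/s
Panel 2-3: Δb = 40.2 ft, d̄ = (1.18+1.88)/2 = 1.53, v̄ = (2.38+2.66)/2 = 2.52 → q = 40.2×1.53×2.52 = 155.0 ft³/s
Panel 3-4: Δb = 5.8 ft, d̄ = (1.88+0.58)/2 = 1.23, v̄ = (2.66+1.39)/2 = 2.025 → q = 5.8×1.23×2.025 = 14.45 ft³/s
Q = Σ q = 176.4 ft³/s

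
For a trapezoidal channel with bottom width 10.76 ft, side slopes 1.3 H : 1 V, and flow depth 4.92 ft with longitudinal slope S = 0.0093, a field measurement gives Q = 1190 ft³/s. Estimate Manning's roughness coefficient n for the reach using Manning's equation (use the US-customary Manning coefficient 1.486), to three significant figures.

0.0218

A = (b + z·y)·y = (10.76 + 1.3×4.92)×4.92 = 84.41 ft²
P = b + 2y√(1+z²) = 10.76 + 2×4.92×√(1+1.3²) = 26.90 ft
R = A/P = 84.41/26.90 = 3.138 ft
n = (1.486/Q)·A·R^(2/3)·S^(1/2) = (1.486/1190) × 84.41 × 2.143 × 0.09644 = 0.02179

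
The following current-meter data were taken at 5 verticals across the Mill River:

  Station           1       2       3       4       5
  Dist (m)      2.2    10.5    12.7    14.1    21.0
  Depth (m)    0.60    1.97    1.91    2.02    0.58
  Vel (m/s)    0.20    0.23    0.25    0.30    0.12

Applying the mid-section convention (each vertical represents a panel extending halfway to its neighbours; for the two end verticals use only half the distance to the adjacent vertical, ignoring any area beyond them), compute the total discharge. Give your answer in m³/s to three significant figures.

6.49 m³/s

w_1 = (10.5 − 2.2)/2 = 4.15 m; q_1 = 0.20 × 0.60 × 4.15 = 0.4980 m³/s
w_2 = (12.7 − 2.2)/2 = 5.25 m; q_2 = 0.23 × 1.97 × 5.25 = 2.379 m³/s
w_3 = (14.1 − 10.5)/2 = 1.8 m; q_3 = 0.25 × 1.91 × 1.8 = 0.8595 m³/s
w_4 = (21.0 − 12.7)/2 = 4.15 m; q_4 = 0.30 × 2.02 × 4.15 = 2.515 m³/s
w_5 = (21.0 − 14.1)/2 = 3.45 m; q_5 = 0.12 × 0.58 × 3.45 = 0.2401 m³/s
Q = Σ qᵢ = 6.491 m³/s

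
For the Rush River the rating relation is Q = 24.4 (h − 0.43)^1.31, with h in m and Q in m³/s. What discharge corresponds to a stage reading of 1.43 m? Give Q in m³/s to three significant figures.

Q = 24.4 × (1.43 − 0.43)^1.31 = 24.4 × 1^1.31 = 24.40 m³/s

24.4 m³/s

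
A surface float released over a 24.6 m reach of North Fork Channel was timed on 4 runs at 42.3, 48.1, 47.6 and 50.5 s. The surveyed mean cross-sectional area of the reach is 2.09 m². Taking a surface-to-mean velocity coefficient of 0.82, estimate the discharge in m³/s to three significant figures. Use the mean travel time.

t̄ = (42.3 + 48.1 + 47.6 + 50.5) / 4 = 47.125 s
v_surface = L / t̄ = 24.6 / 47.125 = 0.5220 m/s
v_mean = 0.82 × 0.5220 = 0.4281 m/s
Q = A × v_mean = 2.09 × 0.4281 = 0.8946 m³/s

0.895 m³/s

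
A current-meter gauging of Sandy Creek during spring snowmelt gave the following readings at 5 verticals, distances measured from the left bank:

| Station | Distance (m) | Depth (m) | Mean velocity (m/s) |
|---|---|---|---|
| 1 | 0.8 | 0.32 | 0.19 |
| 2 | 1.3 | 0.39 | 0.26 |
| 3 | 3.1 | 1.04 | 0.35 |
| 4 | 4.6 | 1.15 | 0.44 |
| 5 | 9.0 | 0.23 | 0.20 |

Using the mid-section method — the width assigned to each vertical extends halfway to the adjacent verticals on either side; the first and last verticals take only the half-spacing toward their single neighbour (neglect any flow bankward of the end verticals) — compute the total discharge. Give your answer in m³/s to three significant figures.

w_1 = (1.3 − 0.8)/2 = 0.25 m; q_1 = 0.19 × 0.32 × 0.25 = 0.01520 m³/s
w_2 = (3.1 − 0.8)/2 = 1.15 m; q_2 = 0.26 × 0.39 × 1.15 = 0.1166 m³/s
w_3 = (4.6 − 1.3)/2 = 1.65 m; q_3 = 0.35 × 1.04 × 1.65 = 0.6006 m³/s
w_4 = (9.0 − 3.1)/2 = 2.95 m; q_4 = 0.44 × 1.15 × 2.95 = 1.493 m³/s
w_5 = (9.0 − 4.6)/2 = 2.2 m; q_5 = 0.20 × 0.23 × 2.2 = 0.1012 m³/s
Q = Σ qᵢ = 2.326 m³/s

2.33 m³/s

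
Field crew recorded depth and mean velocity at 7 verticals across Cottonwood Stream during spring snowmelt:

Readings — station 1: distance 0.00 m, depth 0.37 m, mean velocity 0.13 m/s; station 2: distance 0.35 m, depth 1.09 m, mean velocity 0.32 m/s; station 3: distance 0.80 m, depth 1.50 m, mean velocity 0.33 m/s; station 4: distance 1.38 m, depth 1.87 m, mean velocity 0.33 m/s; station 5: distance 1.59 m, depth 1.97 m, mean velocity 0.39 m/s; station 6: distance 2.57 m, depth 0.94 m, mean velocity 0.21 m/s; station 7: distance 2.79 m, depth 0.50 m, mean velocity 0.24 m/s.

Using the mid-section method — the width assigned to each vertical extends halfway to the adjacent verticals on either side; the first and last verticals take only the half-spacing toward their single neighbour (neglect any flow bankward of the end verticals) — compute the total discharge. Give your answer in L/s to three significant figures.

1240 L/s

w_1 = (0.35 − 0.00)/2 = 0.175 m; q_1 = 0.13 × 0.37 × 0.175 = 0.008418 m³/s
w_2 = (0.80 − 0.00)/2 = 0.4 m; q_2 = 0.32 × 1.09 × 0.4 = 0.1395 m³/s
w_3 = (1.38 − 0.35)/2 = 0.515 m; q_3 = 0.33 × 1.50 × 0.515 = 0.2549 m³/s
w_4 = (1.59 − 0.80)/2 = 0.395 m; q_4 = 0.33 × 1.87 × 0.395 = 0.2438 m³/s
w_5 = (2.57 − 1.38)/2 = 0.595 m; q_5 = 0.39 × 1.97 × 0.595 = 0.4571 m³/s
w_6 = (2.79 − 1.59)/2 = 0.6 m; q_6 = 0.21 × 0.94 × 0.6 = 0.1184 m³/s
w_7 = (2.79 − 2.57)/2 = 0.11 m; q_7 = 0.24 × 0.50 × 0.11 = 0.01320 m³/s
Q = Σ qᵢ = 1.235 m³/s
= 1.235 × 1000 = 1235 L/s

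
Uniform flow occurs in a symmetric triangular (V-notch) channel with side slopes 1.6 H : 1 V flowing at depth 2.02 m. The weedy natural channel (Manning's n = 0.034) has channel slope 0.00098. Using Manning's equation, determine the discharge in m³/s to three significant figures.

A = z·y² = 1.6×2.02² = 6.529 m²
P = 2y√(1+z²) = 2×2.02×√(1+1.6²) = 7.623 m
R = A/P = 6.529/7.623 = 0.8565 m
Q = (1/n)·A·R^(2/3)·S^(1/2) = (1/0.034) × 6.529 × 0.8565^(2/3) × 0.00098^(1/2) = 5.421 m³/s

5.42 m³/s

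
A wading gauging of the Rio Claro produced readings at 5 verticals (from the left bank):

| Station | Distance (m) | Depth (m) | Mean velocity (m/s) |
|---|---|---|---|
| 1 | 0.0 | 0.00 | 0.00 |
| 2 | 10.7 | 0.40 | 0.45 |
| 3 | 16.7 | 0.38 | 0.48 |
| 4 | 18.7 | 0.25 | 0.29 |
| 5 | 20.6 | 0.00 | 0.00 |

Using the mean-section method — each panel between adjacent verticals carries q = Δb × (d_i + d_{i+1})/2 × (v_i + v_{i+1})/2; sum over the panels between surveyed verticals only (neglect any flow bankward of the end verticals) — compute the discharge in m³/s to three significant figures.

1.85 m³/s

Panel 1-2: Δb = 10.7 m, d̄ = (0.00+0.40)/2 = 0.2, v̄ = (0.00+0.45)/2 = 0.225 → q = 10.7×0.2×0.225 = 0.4815 m³/s
Panel 2-3: Δb = 6 m, d̄ = (0.40+0.38)/2 = 0.39, v̄ = (0.45+0.48)/2 = 0.465 → q = 6×0.39×0.465 = 1.088 m³/s
Panel 3-4: Δb = 2 m, d̄ = (0.38+0.25)/2 = 0.315, v̄ = (0.48+0.29)/2 = 0.385 → q = 2×0.315×0.385 = 0.2426 m³/s
Panel 4-5: Δb = 1.9 m, d̄ = (0.25+0.00)/2 = 0.125, v̄ = (0.29+0.00)/2 = 0.145 → q = 1.9×0.125×0.145 = 0.03444 m³/s
Q = Σ q = 1.847 m³/s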